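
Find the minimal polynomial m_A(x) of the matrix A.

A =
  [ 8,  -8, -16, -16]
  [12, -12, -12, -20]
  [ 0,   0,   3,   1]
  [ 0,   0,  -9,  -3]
x^3 + 4*x^2

The characteristic polynomial is χ_A(x) = x^3*(x + 4), so the eigenvalues are known. The minimal polynomial is
  m_A(x) = Π_λ (x − λ)^{k_λ}
where k_λ is the size of the *largest* Jordan block for λ (equivalently, the smallest k with (A − λI)^k v = 0 for every generalised eigenvector v of λ).

  λ = -4: largest Jordan block has size 1, contributing (x + 4)
  λ = 0: largest Jordan block has size 2, contributing (x − 0)^2

So m_A(x) = x^2*(x + 4) = x^3 + 4*x^2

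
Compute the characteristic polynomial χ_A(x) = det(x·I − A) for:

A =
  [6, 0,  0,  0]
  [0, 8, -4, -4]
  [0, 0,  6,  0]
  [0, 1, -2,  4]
x^4 - 24*x^3 + 216*x^2 - 864*x + 1296

Expanding det(x·I − A) (e.g. by cofactor expansion or by noting that A is similar to its Jordan form J, which has the same characteristic polynomial as A) gives
  χ_A(x) = x^4 - 24*x^3 + 216*x^2 - 864*x + 1296
which factors as (x - 6)^4. The eigenvalues (with algebraic multiplicities) are λ = 6 with multiplicity 4.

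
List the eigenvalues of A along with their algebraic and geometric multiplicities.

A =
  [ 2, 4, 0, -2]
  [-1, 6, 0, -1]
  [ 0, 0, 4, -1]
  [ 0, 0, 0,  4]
λ = 4: alg = 4, geom = 2

Step 1 — factor the characteristic polynomial to read off the algebraic multiplicities:
  χ_A(x) = (x - 4)^4

Step 2 — compute geometric multiplicities via the rank-nullity identity g(λ) = n − rank(A − λI):
  rank(A − (4)·I) = 2, so dim ker(A − (4)·I) = n − 2 = 2

Summary:
  λ = 4: algebraic multiplicity = 4, geometric multiplicity = 2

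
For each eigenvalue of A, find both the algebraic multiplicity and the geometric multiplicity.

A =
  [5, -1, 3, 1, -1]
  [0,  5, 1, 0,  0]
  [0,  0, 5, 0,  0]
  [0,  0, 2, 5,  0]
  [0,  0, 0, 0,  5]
λ = 5: alg = 5, geom = 3

Step 1 — factor the characteristic polynomial to read off the algebraic multiplicities:
  χ_A(x) = (x - 5)^5

Step 2 — compute geometric multiplicities via the rank-nullity identity g(λ) = n − rank(A − λI):
  rank(A − (5)·I) = 2, so dim ker(A − (5)·I) = n − 2 = 3

Summary:
  λ = 5: algebraic multiplicity = 5, geometric multiplicity = 3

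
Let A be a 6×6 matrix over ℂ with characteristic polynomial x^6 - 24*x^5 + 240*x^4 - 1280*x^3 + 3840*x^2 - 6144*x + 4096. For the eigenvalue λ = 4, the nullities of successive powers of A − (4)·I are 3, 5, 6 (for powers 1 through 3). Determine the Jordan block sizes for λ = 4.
Block sizes for λ = 4: [3, 2, 1]

From the dimensions of kernels of powers, the number of Jordan blocks of size at least j is d_j − d_{j−1} where d_j = dim ker(N^j) (with d_0 = 0). Computing the differences gives [3, 2, 1].
The number of blocks of size exactly k is (#blocks of size ≥ k) − (#blocks of size ≥ k + 1), so the partition is: 1 block(s) of size 1, 1 block(s) of size 2, 1 block(s) of size 3.
In nonincreasing order the block sizes are [3, 2, 1].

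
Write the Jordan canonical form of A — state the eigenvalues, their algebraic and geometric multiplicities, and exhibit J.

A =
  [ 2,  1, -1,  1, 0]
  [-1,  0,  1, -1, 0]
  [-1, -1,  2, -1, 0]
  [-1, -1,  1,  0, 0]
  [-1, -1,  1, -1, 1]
J_2(1) ⊕ J_1(1) ⊕ J_1(1) ⊕ J_1(1)

The characteristic polynomial is
  det(x·I − A) = x^5 - 5*x^4 + 10*x^3 - 10*x^2 + 5*x - 1 = (x - 1)^5

Eigenvalues and multiplicities (the geometric multiplicity of λ is n − rank(A − λI), which equals the number of Jordan blocks for λ):
  λ = 1: algebraic multiplicity = 5, geometric multiplicity = 4

Determining the block sizes for each eigenvalue:
  λ = 1: 4 blocks summing to 5 forces exactly one block of size 2 and the rest size 1 → block sizes [2, 1, 1, 1]

Assembling the blocks gives a Jordan form
J =
  [1, 1, 0, 0, 0]
  [0, 1, 0, 0, 0]
  [0, 0, 1, 0, 0]
  [0, 0, 0, 1, 0]
  [0, 0, 0, 0, 1]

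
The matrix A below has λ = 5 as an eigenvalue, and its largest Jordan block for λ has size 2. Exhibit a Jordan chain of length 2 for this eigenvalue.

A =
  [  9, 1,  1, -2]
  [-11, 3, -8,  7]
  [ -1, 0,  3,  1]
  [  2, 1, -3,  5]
A Jordan chain for λ = 5 of length 2:
v_1 = (4, -11, -1, 2)ᵀ
v_2 = (1, 0, 0, 0)ᵀ

Let N = A − (5)·I. We want v_2 with N^2 v_2 = 0 but N^1 v_2 ≠ 0; then v_{j-1} := N · v_j for j = 2, …, 2.

Pick v_2 = (1, 0, 0, 0)ᵀ.
Then v_1 = N · v_2 = (4, -11, -1, 2)ᵀ.

Sanity check: (A − (5)·I) v_1 = (0, 0, 0, 0)ᵀ = 0. ✓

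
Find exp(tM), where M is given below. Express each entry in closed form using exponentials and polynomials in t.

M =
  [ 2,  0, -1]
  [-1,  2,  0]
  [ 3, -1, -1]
e^{tM} =
  [-t^2*exp(t) + t*exp(t) + exp(t), t^2*exp(t)/2, t^2*exp(t)/2 - t*exp(t)]
  [-t^2*exp(t) - t*exp(t), t^2*exp(t)/2 + t*exp(t) + exp(t), t^2*exp(t)/2]
  [-t^2*exp(t) + 3*t*exp(t), t^2*exp(t)/2 - t*exp(t), t^2*exp(t)/2 - 2*t*exp(t) + exp(t)]

Strategy: write M = P · J · P⁻¹ where J is a Jordan canonical form, so e^{tM} = P · e^{tJ} · P⁻¹, and e^{tJ} can be computed block-by-block.

M has Jordan form
J =
  [1, 1, 0]
  [0, 1, 1]
  [0, 0, 1]
(up to reordering of blocks).

Per-block formulas:
  For a 3×3 Jordan block J_3(1): exp(t · J_3(1)) = e^(1t)·(I + t·N + (t^2/2)·N^2), where N is the 3×3 nilpotent shift.

After assembling e^{tJ} and conjugating by P, we get:

e^{tM} =
  [-t^2*exp(t) + t*exp(t) + exp(t), t^2*exp(t)/2, t^2*exp(t)/2 - t*exp(t)]
  [-t^2*exp(t) - t*exp(t), t^2*exp(t)/2 + t*exp(t) + exp(t), t^2*exp(t)/2]
  [-t^2*exp(t) + 3*t*exp(t), t^2*exp(t)/2 - t*exp(t), t^2*exp(t)/2 - 2*t*exp(t) + exp(t)]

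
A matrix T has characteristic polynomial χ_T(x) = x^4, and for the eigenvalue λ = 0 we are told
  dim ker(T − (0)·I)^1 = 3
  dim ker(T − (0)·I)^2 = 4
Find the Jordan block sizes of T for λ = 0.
Block sizes for λ = 0: [2, 1, 1]

From the dimensions of kernels of powers, the number of Jordan blocks of size at least j is d_j − d_{j−1} where d_j = dim ker(N^j) (with d_0 = 0). Computing the differences gives [3, 1].
The number of blocks of size exactly k is (#blocks of size ≥ k) − (#blocks of size ≥ k + 1), so the partition is: 2 block(s) of size 1, 1 block(s) of size 2.
In nonincreasing order the block sizes are [2, 1, 1].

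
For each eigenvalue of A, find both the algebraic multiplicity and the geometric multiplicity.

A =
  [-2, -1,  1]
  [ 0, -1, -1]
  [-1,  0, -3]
λ = -2: alg = 3, geom = 1

Step 1 — factor the characteristic polynomial to read off the algebraic multiplicities:
  χ_A(x) = (x + 2)^3

Step 2 — compute geometric multiplicities via the rank-nullity identity g(λ) = n − rank(A − λI):
  rank(A − (-2)·I) = 2, so dim ker(A − (-2)·I) = n − 2 = 1

Summary:
  λ = -2: algebraic multiplicity = 3, geometric multiplicity = 1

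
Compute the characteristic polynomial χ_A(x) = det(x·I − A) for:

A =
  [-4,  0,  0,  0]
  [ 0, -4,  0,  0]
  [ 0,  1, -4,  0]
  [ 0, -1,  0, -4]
x^4 + 16*x^3 + 96*x^2 + 256*x + 256

Expanding det(x·I − A) (e.g. by cofactor expansion or by noting that A is similar to its Jordan form J, which has the same characteristic polynomial as A) gives
  χ_A(x) = x^4 + 16*x^3 + 96*x^2 + 256*x + 256
which factors as (x + 4)^4. The eigenvalues (with algebraic multiplicities) are λ = -4 with multiplicity 4.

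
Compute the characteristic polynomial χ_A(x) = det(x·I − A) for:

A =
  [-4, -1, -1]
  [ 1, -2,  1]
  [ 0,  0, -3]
x^3 + 9*x^2 + 27*x + 27

Expanding det(x·I − A) (e.g. by cofactor expansion or by noting that A is similar to its Jordan form J, which has the same characteristic polynomial as A) gives
  χ_A(x) = x^3 + 9*x^2 + 27*x + 27
which factors as (x + 3)^3. The eigenvalues (with algebraic multiplicities) are λ = -3 with multiplicity 3.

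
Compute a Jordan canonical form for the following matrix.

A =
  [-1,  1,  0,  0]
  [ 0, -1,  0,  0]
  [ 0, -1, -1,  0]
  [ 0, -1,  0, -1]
J_2(-1) ⊕ J_1(-1) ⊕ J_1(-1)

The characteristic polynomial is
  det(x·I − A) = x^4 + 4*x^3 + 6*x^2 + 4*x + 1 = (x + 1)^4

Eigenvalues and multiplicities (the geometric multiplicity of λ is n − rank(A − λI), which equals the number of Jordan blocks for λ):
  λ = -1: algebraic multiplicity = 4, geometric multiplicity = 3

Determining the block sizes for each eigenvalue:
  λ = -1: 3 blocks summing to 4 forces exactly one block of size 2 and the rest size 1 → block sizes [2, 1, 1]

Assembling the blocks gives a Jordan form
J =
  [-1,  1,  0,  0]
  [ 0, -1,  0,  0]
  [ 0,  0, -1,  0]
  [ 0,  0,  0, -1]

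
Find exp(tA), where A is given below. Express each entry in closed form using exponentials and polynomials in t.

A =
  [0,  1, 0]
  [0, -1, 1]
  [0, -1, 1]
e^{tA} =
  [1, -t^2/2 + t, t^2/2]
  [0, 1 - t, t]
  [0, -t, t + 1]

Strategy: write A = P · J · P⁻¹ where J is a Jordan canonical form, so e^{tA} = P · e^{tJ} · P⁻¹, and e^{tJ} can be computed block-by-block.

A has Jordan form
J =
  [0, 1, 0]
  [0, 0, 1]
  [0, 0, 0]
(up to reordering of blocks).

Per-block formulas:
  For a 3×3 Jordan block J_3(0): exp(t · J_3(0)) = e^(0t)·(I + t·N + (t^2/2)·N^2), where N is the 3×3 nilpotent shift.

After assembling e^{tJ} and conjugating by P, we get:

e^{tA} =
  [1, -t^2/2 + t, t^2/2]
  [0, 1 - t, t]
  [0, -t, t + 1]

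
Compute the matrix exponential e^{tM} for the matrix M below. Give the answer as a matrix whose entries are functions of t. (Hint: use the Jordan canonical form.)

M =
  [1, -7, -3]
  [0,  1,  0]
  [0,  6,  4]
e^{tM} =
  [exp(t), -t*exp(t) - 2*exp(4*t) + 2*exp(t), -exp(4*t) + exp(t)]
  [0, exp(t), 0]
  [0, 2*exp(4*t) - 2*exp(t), exp(4*t)]

Strategy: write M = P · J · P⁻¹ where J is a Jordan canonical form, so e^{tM} = P · e^{tJ} · P⁻¹, and e^{tJ} can be computed block-by-block.

M has Jordan form
J =
  [1, 1, 0]
  [0, 1, 0]
  [0, 0, 4]
(up to reordering of blocks).

Per-block formulas:
  For a 1×1 block at λ = 4: exp(t · [4]) = [e^(4t)].
  For a 2×2 Jordan block J_2(1): exp(t · J_2(1)) = e^(1t)·(I + t·N), where N is the 2×2 nilpotent shift.

After assembling e^{tJ} and conjugating by P, we get:

e^{tM} =
  [exp(t), -t*exp(t) - 2*exp(4*t) + 2*exp(t), -exp(4*t) + exp(t)]
  [0, exp(t), 0]
  [0, 2*exp(4*t) - 2*exp(t), exp(4*t)]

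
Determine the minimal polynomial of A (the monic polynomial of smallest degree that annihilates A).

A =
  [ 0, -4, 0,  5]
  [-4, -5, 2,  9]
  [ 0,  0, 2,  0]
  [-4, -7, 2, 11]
x^3 - 6*x^2 + 12*x - 8

The characteristic polynomial is χ_A(x) = (x - 2)^4, so the eigenvalues are known. The minimal polynomial is
  m_A(x) = Π_λ (x − λ)^{k_λ}
where k_λ is the size of the *largest* Jordan block for λ (equivalently, the smallest k with (A − λI)^k v = 0 for every generalised eigenvector v of λ).

  λ = 2: largest Jordan block has size 3, contributing (x − 2)^3

So m_A(x) = (x - 2)^3 = x^3 - 6*x^2 + 12*x - 8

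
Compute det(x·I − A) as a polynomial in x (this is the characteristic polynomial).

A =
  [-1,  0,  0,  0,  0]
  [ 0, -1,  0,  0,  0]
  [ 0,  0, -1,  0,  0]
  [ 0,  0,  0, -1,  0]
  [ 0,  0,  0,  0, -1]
x^5 + 5*x^4 + 10*x^3 + 10*x^2 + 5*x + 1

Expanding det(x·I − A) (e.g. by cofactor expansion or by noting that A is similar to its Jordan form J, which has the same characteristic polynomial as A) gives
  χ_A(x) = x^5 + 5*x^4 + 10*x^3 + 10*x^2 + 5*x + 1
which factors as (x + 1)^5. The eigenvalues (with algebraic multiplicities) are λ = -1 with multiplicity 5.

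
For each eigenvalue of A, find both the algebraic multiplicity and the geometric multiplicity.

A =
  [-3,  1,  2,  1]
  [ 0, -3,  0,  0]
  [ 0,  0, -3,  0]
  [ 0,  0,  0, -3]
λ = -3: alg = 4, geom = 3

Step 1 — factor the characteristic polynomial to read off the algebraic multiplicities:
  χ_A(x) = (x + 3)^4

Step 2 — compute geometric multiplicities via the rank-nullity identity g(λ) = n − rank(A − λI):
  rank(A − (-3)·I) = 1, so dim ker(A − (-3)·I) = n − 1 = 3

Summary:
  λ = -3: algebraic multiplicity = 4, geometric multiplicity = 3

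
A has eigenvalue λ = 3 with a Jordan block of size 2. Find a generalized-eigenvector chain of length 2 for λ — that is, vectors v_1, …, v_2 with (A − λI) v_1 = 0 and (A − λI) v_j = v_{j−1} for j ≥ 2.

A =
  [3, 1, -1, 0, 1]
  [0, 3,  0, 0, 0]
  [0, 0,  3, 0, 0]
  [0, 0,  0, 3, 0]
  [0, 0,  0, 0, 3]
A Jordan chain for λ = 3 of length 2:
v_1 = (1, 0, 0, 0, 0)ᵀ
v_2 = (0, 1, 0, 0, 0)ᵀ

Let N = A − (3)·I. We want v_2 with N^2 v_2 = 0 but N^1 v_2 ≠ 0; then v_{j-1} := N · v_j for j = 2, …, 2.

Pick v_2 = (0, 1, 0, 0, 0)ᵀ.
Then v_1 = N · v_2 = (1, 0, 0, 0, 0)ᵀ.

Sanity check: (A − (3)·I) v_1 = (0, 0, 0, 0, 0)ᵀ = 0. ✓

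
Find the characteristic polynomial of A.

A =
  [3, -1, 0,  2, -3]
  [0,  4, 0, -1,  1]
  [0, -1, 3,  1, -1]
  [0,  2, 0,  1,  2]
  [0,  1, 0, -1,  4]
x^5 - 15*x^4 + 90*x^3 - 270*x^2 + 405*x - 243

Expanding det(x·I − A) (e.g. by cofactor expansion or by noting that A is similar to its Jordan form J, which has the same characteristic polynomial as A) gives
  χ_A(x) = x^5 - 15*x^4 + 90*x^3 - 270*x^2 + 405*x - 243
which factors as (x - 3)^5. The eigenvalues (with algebraic multiplicities) are λ = 3 with multiplicity 5.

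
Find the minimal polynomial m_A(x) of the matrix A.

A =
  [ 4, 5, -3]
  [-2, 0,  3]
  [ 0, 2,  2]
x^3 - 6*x^2 + 12*x - 8

The characteristic polynomial is χ_A(x) = (x - 2)^3, so the eigenvalues are known. The minimal polynomial is
  m_A(x) = Π_λ (x − λ)^{k_λ}
where k_λ is the size of the *largest* Jordan block for λ (equivalently, the smallest k with (A − λI)^k v = 0 for every generalised eigenvector v of λ).

  λ = 2: largest Jordan block has size 3, contributing (x − 2)^3

So m_A(x) = (x - 2)^3 = x^3 - 6*x^2 + 12*x - 8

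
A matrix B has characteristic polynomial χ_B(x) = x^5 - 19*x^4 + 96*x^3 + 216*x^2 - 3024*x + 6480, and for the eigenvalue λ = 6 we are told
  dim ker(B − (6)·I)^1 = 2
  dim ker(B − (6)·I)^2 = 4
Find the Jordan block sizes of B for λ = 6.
Block sizes for λ = 6: [2, 2]

From the dimensions of kernels of powers, the number of Jordan blocks of size at least j is d_j − d_{j−1} where d_j = dim ker(N^j) (with d_0 = 0). Computing the differences gives [2, 2].
The number of blocks of size exactly k is (#blocks of size ≥ k) − (#blocks of size ≥ k + 1), so the partition is: 2 block(s) of size 2.
In nonincreasing order the block sizes are [2, 2].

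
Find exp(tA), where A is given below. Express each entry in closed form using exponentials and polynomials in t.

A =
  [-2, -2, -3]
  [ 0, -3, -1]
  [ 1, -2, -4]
e^{tA} =
  [-t^2*exp(-3*t) + t*exp(-3*t) + exp(-3*t), 2*t^2*exp(-3*t) - 2*t*exp(-3*t), t^2*exp(-3*t) - 3*t*exp(-3*t)]
  [-t^2*exp(-3*t)/2, t^2*exp(-3*t) + exp(-3*t), t^2*exp(-3*t)/2 - t*exp(-3*t)]
  [t*exp(-3*t), -2*t*exp(-3*t), -t*exp(-3*t) + exp(-3*t)]

Strategy: write A = P · J · P⁻¹ where J is a Jordan canonical form, so e^{tA} = P · e^{tJ} · P⁻¹, and e^{tJ} can be computed block-by-block.

A has Jordan form
J =
  [-3,  1,  0]
  [ 0, -3,  1]
  [ 0,  0, -3]
(up to reordering of blocks).

Per-block formulas:
  For a 3×3 Jordan block J_3(-3): exp(t · J_3(-3)) = e^(-3t)·(I + t·N + (t^2/2)·N^2), where N is the 3×3 nilpotent shift.

After assembling e^{tJ} and conjugating by P, we get:

e^{tA} =
  [-t^2*exp(-3*t) + t*exp(-3*t) + exp(-3*t), 2*t^2*exp(-3*t) - 2*t*exp(-3*t), t^2*exp(-3*t) - 3*t*exp(-3*t)]
  [-t^2*exp(-3*t)/2, t^2*exp(-3*t) + exp(-3*t), t^2*exp(-3*t)/2 - t*exp(-3*t)]
  [t*exp(-3*t), -2*t*exp(-3*t), -t*exp(-3*t) + exp(-3*t)]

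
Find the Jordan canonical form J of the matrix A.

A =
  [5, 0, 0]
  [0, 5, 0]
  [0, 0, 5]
J_1(5) ⊕ J_1(5) ⊕ J_1(5)

The characteristic polynomial is
  det(x·I − A) = x^3 - 15*x^2 + 75*x - 125 = (x - 5)^3

Eigenvalues and multiplicities (the geometric multiplicity of λ is n − rank(A − λI), which equals the number of Jordan blocks for λ):
  λ = 5: algebraic multiplicity = 3, geometric multiplicity = 3

Determining the block sizes for each eigenvalue:
  λ = 5: gm = am = 3, so every block has size 1 → block sizes [1, 1, 1]

Assembling the blocks gives a Jordan form
J =
  [5, 0, 0]
  [0, 5, 0]
  [0, 0, 5]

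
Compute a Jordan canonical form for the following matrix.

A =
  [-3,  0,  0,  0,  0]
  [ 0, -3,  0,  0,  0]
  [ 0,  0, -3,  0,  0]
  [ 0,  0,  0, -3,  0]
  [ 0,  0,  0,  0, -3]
J_1(-3) ⊕ J_1(-3) ⊕ J_1(-3) ⊕ J_1(-3) ⊕ J_1(-3)

The characteristic polynomial is
  det(x·I − A) = x^5 + 15*x^4 + 90*x^3 + 270*x^2 + 405*x + 243 = (x + 3)^5

Eigenvalues and multiplicities (the geometric multiplicity of λ is n − rank(A − λI), which equals the number of Jordan blocks for λ):
  λ = -3: algebraic multiplicity = 5, geometric multiplicity = 5

Determining the block sizes for each eigenvalue:
  λ = -3: gm = am = 5, so every block has size 1 → block sizes [1, 1, 1, 1, 1]

Assembling the blocks gives a Jordan form
J =
  [-3,  0,  0,  0,  0]
  [ 0, -3,  0,  0,  0]
  [ 0,  0, -3,  0,  0]
  [ 0,  0,  0, -3,  0]
  [ 0,  0,  0,  0, -3]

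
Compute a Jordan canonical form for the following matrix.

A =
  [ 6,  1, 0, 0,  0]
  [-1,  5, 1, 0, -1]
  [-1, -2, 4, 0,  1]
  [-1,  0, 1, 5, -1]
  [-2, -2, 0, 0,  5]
J_3(5) ⊕ J_1(5) ⊕ J_1(5)

The characteristic polynomial is
  det(x·I − A) = x^5 - 25*x^4 + 250*x^3 - 1250*x^2 + 3125*x - 3125 = (x - 5)^5

Eigenvalues and multiplicities (the geometric multiplicity of λ is n − rank(A − λI), which equals the number of Jordan blocks for λ):
  λ = 5: algebraic multiplicity = 5, geometric multiplicity = 3

Determining the block sizes for each eigenvalue:
  λ = 5: with am = 5 and gm = 3, the partition is not yet determined (e.g. several partitions of 5 into 3 parts exist). Let N = A − (5)·I. Computing rank(N^1) = 2, rank(N^2) = 1, rank(N^3) = 0; the number of blocks of size ≥ j is rank(N^{j−1}) − rank(N^j), giving [3, 1, 1]. So we have 1 block(s) of size 3, 2 block(s) of size 1 → block sizes [3, 1, 1]

Assembling the blocks gives a Jordan form
J =
  [5, 1, 0, 0, 0]
  [0, 5, 1, 0, 0]
  [0, 0, 5, 0, 0]
  [0, 0, 0, 5, 0]
  [0, 0, 0, 0, 5]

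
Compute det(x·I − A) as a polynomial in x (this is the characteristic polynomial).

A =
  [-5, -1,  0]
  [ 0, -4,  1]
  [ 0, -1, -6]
x^3 + 15*x^2 + 75*x + 125

Expanding det(x·I − A) (e.g. by cofactor expansion or by noting that A is similar to its Jordan form J, which has the same characteristic polynomial as A) gives
  χ_A(x) = x^3 + 15*x^2 + 75*x + 125
which factors as (x + 5)^3. The eigenvalues (with algebraic multiplicities) are λ = -5 with multiplicity 3.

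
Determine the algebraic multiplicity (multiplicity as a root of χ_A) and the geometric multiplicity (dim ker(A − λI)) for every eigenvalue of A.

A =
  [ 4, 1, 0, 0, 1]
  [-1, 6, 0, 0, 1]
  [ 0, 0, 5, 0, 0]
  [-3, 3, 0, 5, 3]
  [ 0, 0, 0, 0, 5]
λ = 5: alg = 5, geom = 4

Step 1 — factor the characteristic polynomial to read off the algebraic multiplicities:
  χ_A(x) = (x - 5)^5

Step 2 — compute geometric multiplicities via the rank-nullity identity g(λ) = n − rank(A − λI):
  rank(A − (5)·I) = 1, so dim ker(A − (5)·I) = n − 1 = 4

Summary:
  λ = 5: algebraic multiplicity = 5, geometric multiplicity = 4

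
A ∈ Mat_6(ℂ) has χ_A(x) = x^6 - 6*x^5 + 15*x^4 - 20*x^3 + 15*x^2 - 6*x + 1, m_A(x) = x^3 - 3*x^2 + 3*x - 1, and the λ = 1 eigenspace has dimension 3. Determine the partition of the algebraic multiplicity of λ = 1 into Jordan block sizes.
Block sizes for λ = 1: [3, 2, 1]

Step 1 — from the characteristic polynomial, algebraic multiplicity of λ = 1 is 6. From dim ker(A − (1)·I) = 3, there are exactly 3 Jordan blocks for λ = 1.
Step 2 — from the minimal polynomial, the factor (x − 1)^3 tells us the largest block for λ = 1 has size 3.
Step 3 — with total size 6, 3 blocks, and largest block 3, the block sizes (in nonincreasing order) are [3, 2, 1].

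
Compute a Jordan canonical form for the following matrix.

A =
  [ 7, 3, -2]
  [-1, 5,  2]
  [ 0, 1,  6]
J_3(6)

The characteristic polynomial is
  det(x·I − A) = x^3 - 18*x^2 + 108*x - 216 = (x - 6)^3

Eigenvalues and multiplicities (the geometric multiplicity of λ is n − rank(A − λI), which equals the number of Jordan blocks for λ):
  λ = 6: algebraic multiplicity = 3, geometric multiplicity = 1

Determining the block sizes for each eigenvalue:
  λ = 6: one block (gm = 1), so the single block has size am = 3 → block sizes [3]

Assembling the blocks gives a Jordan form
J =
  [6, 1, 0]
  [0, 6, 1]
  [0, 0, 6]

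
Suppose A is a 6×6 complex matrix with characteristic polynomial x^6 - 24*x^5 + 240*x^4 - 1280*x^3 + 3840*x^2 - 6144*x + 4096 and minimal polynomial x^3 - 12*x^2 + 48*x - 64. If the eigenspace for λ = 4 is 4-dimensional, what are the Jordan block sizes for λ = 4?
Block sizes for λ = 4: [3, 1, 1, 1]

Step 1 — from the characteristic polynomial, algebraic multiplicity of λ = 4 is 6. From dim ker(A − (4)·I) = 4, there are exactly 4 Jordan blocks for λ = 4.
Step 2 — from the minimal polynomial, the factor (x − 4)^3 tells us the largest block for λ = 4 has size 3.
Step 3 — with total size 6, 4 blocks, and largest block 3, the block sizes (in nonincreasing order) are [3, 1, 1, 1].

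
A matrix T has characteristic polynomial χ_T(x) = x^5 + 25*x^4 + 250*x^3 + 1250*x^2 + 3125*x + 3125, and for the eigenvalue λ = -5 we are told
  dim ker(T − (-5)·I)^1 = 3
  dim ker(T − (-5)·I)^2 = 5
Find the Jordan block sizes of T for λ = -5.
Block sizes for λ = -5: [2, 2, 1]

From the dimensions of kernels of powers, the number of Jordan blocks of size at least j is d_j − d_{j−1} where d_j = dim ker(N^j) (with d_0 = 0). Computing the differences gives [3, 2].
The number of blocks of size exactly k is (#blocks of size ≥ k) − (#blocks of size ≥ k + 1), so the partition is: 1 block(s) of size 1, 2 block(s) of size 2.
In nonincreasing order the block sizes are [2, 2, 1].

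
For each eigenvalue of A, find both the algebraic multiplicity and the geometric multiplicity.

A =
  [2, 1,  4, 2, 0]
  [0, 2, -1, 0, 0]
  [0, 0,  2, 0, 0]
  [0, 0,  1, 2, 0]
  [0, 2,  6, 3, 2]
λ = 2: alg = 5, geom = 2

Step 1 — factor the characteristic polynomial to read off the algebraic multiplicities:
  χ_A(x) = (x - 2)^5

Step 2 — compute geometric multiplicities via the rank-nullity identity g(λ) = n − rank(A − λI):
  rank(A − (2)·I) = 3, so dim ker(A − (2)·I) = n − 3 = 2

Summary:
  λ = 2: algebraic multiplicity = 5, geometric multiplicity = 2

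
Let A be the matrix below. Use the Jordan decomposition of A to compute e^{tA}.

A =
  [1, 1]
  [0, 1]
e^{tA} =
  [exp(t), t*exp(t)]
  [0, exp(t)]

Strategy: write A = P · J · P⁻¹ where J is a Jordan canonical form, so e^{tA} = P · e^{tJ} · P⁻¹, and e^{tJ} can be computed block-by-block.

A has Jordan form
J =
  [1, 1]
  [0, 1]
(up to reordering of blocks).

Per-block formulas:
  For a 2×2 Jordan block J_2(1): exp(t · J_2(1)) = e^(1t)·(I + t·N), where N is the 2×2 nilpotent shift.

After assembling e^{tJ} and conjugating by P, we get:

e^{tA} =
  [exp(t), t*exp(t)]
  [0, exp(t)]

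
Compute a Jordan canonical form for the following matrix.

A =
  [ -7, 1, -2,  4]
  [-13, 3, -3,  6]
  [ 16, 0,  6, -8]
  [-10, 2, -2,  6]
J_3(2) ⊕ J_1(2)

The characteristic polynomial is
  det(x·I − A) = x^4 - 8*x^3 + 24*x^2 - 32*x + 16 = (x - 2)^4

Eigenvalues and multiplicities (the geometric multiplicity of λ is n − rank(A − λI), which equals the number of Jordan blocks for λ):
  λ = 2: algebraic multiplicity = 4, geometric multiplicity = 2

Determining the block sizes for each eigenvalue:
  λ = 2: with am = 4 and gm = 2, the partition is not yet determined (e.g. several partitions of 4 into 2 parts exist). Let N = A − (2)·I. Computing rank(N^1) = 2, rank(N^2) = 1, rank(N^3) = 0; the number of blocks of size ≥ j is rank(N^{j−1}) − rank(N^j), giving [2, 1, 1]. So we have 1 block(s) of size 3, 1 block(s) of size 1 → block sizes [3, 1]

Assembling the blocks gives a Jordan form
J =
  [2, 1, 0, 0]
  [0, 2, 1, 0]
  [0, 0, 2, 0]
  [0, 0, 0, 2]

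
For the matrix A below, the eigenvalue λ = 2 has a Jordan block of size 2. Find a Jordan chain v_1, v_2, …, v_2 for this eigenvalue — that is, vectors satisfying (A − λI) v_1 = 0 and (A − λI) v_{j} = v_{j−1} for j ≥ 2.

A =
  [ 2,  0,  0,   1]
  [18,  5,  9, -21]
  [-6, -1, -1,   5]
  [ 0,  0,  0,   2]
A Jordan chain for λ = 2 of length 2:
v_1 = (0, 18, -6, 0)ᵀ
v_2 = (1, 0, 0, 0)ᵀ

Let N = A − (2)·I. We want v_2 with N^2 v_2 = 0 but N^1 v_2 ≠ 0; then v_{j-1} := N · v_j for j = 2, …, 2.

Pick v_2 = (1, 0, 0, 0)ᵀ.
Then v_1 = N · v_2 = (0, 18, -6, 0)ᵀ.

Sanity check: (A − (2)·I) v_1 = (0, 0, 0, 0)ᵀ = 0. ✓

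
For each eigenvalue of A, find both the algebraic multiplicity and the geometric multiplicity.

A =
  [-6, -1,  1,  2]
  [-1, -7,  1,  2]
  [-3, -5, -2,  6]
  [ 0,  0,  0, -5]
λ = -5: alg = 4, geom = 2

Step 1 — factor the characteristic polynomial to read off the algebraic multiplicities:
  χ_A(x) = (x + 5)^4

Step 2 — compute geometric multiplicities via the rank-nullity identity g(λ) = n − rank(A − λI):
  rank(A − (-5)·I) = 2, so dim ker(A − (-5)·I) = n − 2 = 2

Summary:
  λ = -5: algebraic multiplicity = 4, geometric multiplicity = 2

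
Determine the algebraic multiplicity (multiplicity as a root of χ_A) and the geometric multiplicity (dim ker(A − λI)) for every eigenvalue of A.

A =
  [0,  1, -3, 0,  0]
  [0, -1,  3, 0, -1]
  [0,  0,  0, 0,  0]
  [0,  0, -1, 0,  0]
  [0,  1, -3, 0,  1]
λ = 0: alg = 5, geom = 2

Step 1 — factor the characteristic polynomial to read off the algebraic multiplicities:
  χ_A(x) = x^5

Step 2 — compute geometric multiplicities via the rank-nullity identity g(λ) = n − rank(A − λI):
  rank(A − (0)·I) = 3, so dim ker(A − (0)·I) = n − 3 = 2

Summary:
  λ = 0: algebraic multiplicity = 5, geometric multiplicity = 2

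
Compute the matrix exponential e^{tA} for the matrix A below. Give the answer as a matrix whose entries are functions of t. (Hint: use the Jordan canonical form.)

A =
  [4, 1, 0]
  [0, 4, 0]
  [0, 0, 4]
e^{tA} =
  [exp(4*t), t*exp(4*t), 0]
  [0, exp(4*t), 0]
  [0, 0, exp(4*t)]

Strategy: write A = P · J · P⁻¹ where J is a Jordan canonical form, so e^{tA} = P · e^{tJ} · P⁻¹, and e^{tJ} can be computed block-by-block.

A has Jordan form
J =
  [4, 1, 0]
  [0, 4, 0]
  [0, 0, 4]
(up to reordering of blocks).

Per-block formulas:
  For a 1×1 block at λ = 4: exp(t · [4]) = [e^(4t)].
  For a 2×2 Jordan block J_2(4): exp(t · J_2(4)) = e^(4t)·(I + t·N), where N is the 2×2 nilpotent shift.

After assembling e^{tJ} and conjugating by P, we get:

e^{tA} =
  [exp(4*t), t*exp(4*t), 0]
  [0, exp(4*t), 0]
  [0, 0, exp(4*t)]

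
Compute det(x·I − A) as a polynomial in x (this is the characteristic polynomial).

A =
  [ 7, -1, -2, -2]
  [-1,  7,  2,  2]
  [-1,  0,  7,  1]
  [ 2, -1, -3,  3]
x^4 - 24*x^3 + 216*x^2 - 864*x + 1296

Expanding det(x·I − A) (e.g. by cofactor expansion or by noting that A is similar to its Jordan form J, which has the same characteristic polynomial as A) gives
  χ_A(x) = x^4 - 24*x^3 + 216*x^2 - 864*x + 1296
which factors as (x - 6)^4. The eigenvalues (with algebraic multiplicities) are λ = 6 with multiplicity 4.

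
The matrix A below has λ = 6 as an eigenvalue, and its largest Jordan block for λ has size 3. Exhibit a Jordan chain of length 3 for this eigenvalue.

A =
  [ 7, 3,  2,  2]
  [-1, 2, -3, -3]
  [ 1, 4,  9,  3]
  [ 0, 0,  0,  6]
A Jordan chain for λ = 6 of length 3:
v_1 = (-1, 1, -1, 0)ᵀ
v_2 = (3, -4, 4, 0)ᵀ
v_3 = (0, 1, 0, 0)ᵀ

Let N = A − (6)·I. We want v_3 with N^3 v_3 = 0 but N^2 v_3 ≠ 0; then v_{j-1} := N · v_j for j = 3, …, 2.

Pick v_3 = (0, 1, 0, 0)ᵀ.
Then v_2 = N · v_3 = (3, -4, 4, 0)ᵀ.
Then v_1 = N · v_2 = (-1, 1, -1, 0)ᵀ.

Sanity check: (A − (6)·I) v_1 = (0, 0, 0, 0)ᵀ = 0. ✓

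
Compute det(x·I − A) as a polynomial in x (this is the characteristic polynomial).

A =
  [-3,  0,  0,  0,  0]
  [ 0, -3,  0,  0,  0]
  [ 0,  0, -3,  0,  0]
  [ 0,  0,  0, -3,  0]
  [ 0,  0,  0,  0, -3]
x^5 + 15*x^4 + 90*x^3 + 270*x^2 + 405*x + 243

Expanding det(x·I − A) (e.g. by cofactor expansion or by noting that A is similar to its Jordan form J, which has the same characteristic polynomial as A) gives
  χ_A(x) = x^5 + 15*x^4 + 90*x^3 + 270*x^2 + 405*x + 243
which factors as (x + 3)^5. The eigenvalues (with algebraic multiplicities) are λ = -3 with multiplicity 5.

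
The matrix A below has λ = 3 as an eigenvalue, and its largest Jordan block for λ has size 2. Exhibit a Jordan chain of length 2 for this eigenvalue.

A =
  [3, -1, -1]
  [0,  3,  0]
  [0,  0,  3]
A Jordan chain for λ = 3 of length 2:
v_1 = (-1, 0, 0)ᵀ
v_2 = (0, 1, 0)ᵀ

Let N = A − (3)·I. We want v_2 with N^2 v_2 = 0 but N^1 v_2 ≠ 0; then v_{j-1} := N · v_j for j = 2, …, 2.

Pick v_2 = (0, 1, 0)ᵀ.
Then v_1 = N · v_2 = (-1, 0, 0)ᵀ.

Sanity check: (A − (3)·I) v_1 = (0, 0, 0)ᵀ = 0. ✓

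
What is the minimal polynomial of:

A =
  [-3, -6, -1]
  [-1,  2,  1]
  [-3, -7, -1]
x^3 + 2*x^2 - 7*x + 4

The characteristic polynomial is χ_A(x) = (x - 1)^2*(x + 4), so the eigenvalues are known. The minimal polynomial is
  m_A(x) = Π_λ (x − λ)^{k_λ}
where k_λ is the size of the *largest* Jordan block for λ (equivalently, the smallest k with (A − λI)^k v = 0 for every generalised eigenvector v of λ).

  λ = -4: largest Jordan block has size 1, contributing (x + 4)
  λ = 1: largest Jordan block has size 2, contributing (x − 1)^2

So m_A(x) = (x - 1)^2*(x + 4) = x^3 + 2*x^2 - 7*x + 4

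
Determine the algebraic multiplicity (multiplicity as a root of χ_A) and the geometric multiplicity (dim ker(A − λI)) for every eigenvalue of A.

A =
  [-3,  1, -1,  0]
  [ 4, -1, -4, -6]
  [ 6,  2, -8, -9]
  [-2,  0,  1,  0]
λ = -3: alg = 4, geom = 2

Step 1 — factor the characteristic polynomial to read off the algebraic multiplicities:
  χ_A(x) = (x + 3)^4

Step 2 — compute geometric multiplicities via the rank-nullity identity g(λ) = n − rank(A − λI):
  rank(A − (-3)·I) = 2, so dim ker(A − (-3)·I) = n − 2 = 2

Summary:
  λ = -3: algebraic multiplicity = 4, geometric multiplicity = 2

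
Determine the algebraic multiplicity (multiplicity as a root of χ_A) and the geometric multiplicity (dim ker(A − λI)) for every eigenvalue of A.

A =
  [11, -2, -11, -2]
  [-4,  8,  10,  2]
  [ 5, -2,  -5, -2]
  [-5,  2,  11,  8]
λ = 4: alg = 1, geom = 1; λ = 6: alg = 3, geom = 2

Step 1 — factor the characteristic polynomial to read off the algebraic multiplicities:
  χ_A(x) = (x - 6)^3*(x - 4)

Step 2 — compute geometric multiplicities via the rank-nullity identity g(λ) = n − rank(A − λI):
  rank(A − (4)·I) = 3, so dim ker(A − (4)·I) = n − 3 = 1
  rank(A − (6)·I) = 2, so dim ker(A − (6)·I) = n − 2 = 2

Summary:
  λ = 4: algebraic multiplicity = 1, geometric multiplicity = 1
  λ = 6: algebraic multiplicity = 3, geometric multiplicity = 2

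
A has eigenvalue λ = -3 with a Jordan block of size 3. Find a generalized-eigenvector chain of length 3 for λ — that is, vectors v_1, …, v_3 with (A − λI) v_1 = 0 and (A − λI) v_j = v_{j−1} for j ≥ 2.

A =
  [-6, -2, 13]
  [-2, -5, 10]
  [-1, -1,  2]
A Jordan chain for λ = -3 of length 3:
v_1 = (-3, -2, -1)ᵀ
v_2 = (-2, -2, -1)ᵀ
v_3 = (0, 1, 0)ᵀ

Let N = A − (-3)·I. We want v_3 with N^3 v_3 = 0 but N^2 v_3 ≠ 0; then v_{j-1} := N · v_j for j = 3, …, 2.

Pick v_3 = (0, 1, 0)ᵀ.
Then v_2 = N · v_3 = (-2, -2, -1)ᵀ.
Then v_1 = N · v_2 = (-3, -2, -1)ᵀ.

Sanity check: (A − (-3)·I) v_1 = (0, 0, 0)ᵀ = 0. ✓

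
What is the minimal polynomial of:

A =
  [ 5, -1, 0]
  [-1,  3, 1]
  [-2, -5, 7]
x^3 - 15*x^2 + 75*x - 125

The characteristic polynomial is χ_A(x) = (x - 5)^3, so the eigenvalues are known. The minimal polynomial is
  m_A(x) = Π_λ (x − λ)^{k_λ}
where k_λ is the size of the *largest* Jordan block for λ (equivalently, the smallest k with (A − λI)^k v = 0 for every generalised eigenvector v of λ).

  λ = 5: largest Jordan block has size 3, contributing (x − 5)^3

So m_A(x) = (x - 5)^3 = x^3 - 15*x^2 + 75*x - 125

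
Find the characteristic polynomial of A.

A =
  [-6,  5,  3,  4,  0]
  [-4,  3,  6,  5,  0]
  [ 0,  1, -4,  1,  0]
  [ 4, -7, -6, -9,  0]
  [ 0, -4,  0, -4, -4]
x^5 + 20*x^4 + 160*x^3 + 640*x^2 + 1280*x + 1024

Expanding det(x·I − A) (e.g. by cofactor expansion or by noting that A is similar to its Jordan form J, which has the same characteristic polynomial as A) gives
  χ_A(x) = x^5 + 20*x^4 + 160*x^3 + 640*x^2 + 1280*x + 1024
which factors as (x + 4)^5. The eigenvalues (with algebraic multiplicities) are λ = -4 with multiplicity 5.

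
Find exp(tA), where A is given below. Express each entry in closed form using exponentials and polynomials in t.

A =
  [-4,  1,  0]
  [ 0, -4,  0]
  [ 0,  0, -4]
e^{tA} =
  [exp(-4*t), t*exp(-4*t), 0]
  [0, exp(-4*t), 0]
  [0, 0, exp(-4*t)]

Strategy: write A = P · J · P⁻¹ where J is a Jordan canonical form, so e^{tA} = P · e^{tJ} · P⁻¹, and e^{tJ} can be computed block-by-block.

A has Jordan form
J =
  [-4,  1,  0]
  [ 0, -4,  0]
  [ 0,  0, -4]
(up to reordering of blocks).

Per-block formulas:
  For a 2×2 Jordan block J_2(-4): exp(t · J_2(-4)) = e^(-4t)·(I + t·N), where N is the 2×2 nilpotent shift.
  For a 1×1 block at λ = -4: exp(t · [-4]) = [e^(-4t)].

After assembling e^{tJ} and conjugating by P, we get:

e^{tA} =
  [exp(-4*t), t*exp(-4*t), 0]
  [0, exp(-4*t), 0]
  [0, 0, exp(-4*t)]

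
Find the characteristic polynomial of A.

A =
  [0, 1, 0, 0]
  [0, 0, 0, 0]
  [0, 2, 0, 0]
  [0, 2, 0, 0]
x^4

Expanding det(x·I − A) (e.g. by cofactor expansion or by noting that A is similar to its Jordan form J, which has the same characteristic polynomial as A) gives
  χ_A(x) = x^4
which factors as x^4. The eigenvalues (with algebraic multiplicities) are λ = 0 with multiplicity 4.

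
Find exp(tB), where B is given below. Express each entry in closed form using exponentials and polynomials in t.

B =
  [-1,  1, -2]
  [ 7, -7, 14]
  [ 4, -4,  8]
e^{tB} =
  [1 - t, t, -2*t]
  [7*t, 1 - 7*t, 14*t]
  [4*t, -4*t, 8*t + 1]

Strategy: write B = P · J · P⁻¹ where J is a Jordan canonical form, so e^{tB} = P · e^{tJ} · P⁻¹, and e^{tJ} can be computed block-by-block.

B has Jordan form
J =
  [0, 1, 0]
  [0, 0, 0]
  [0, 0, 0]
(up to reordering of blocks).

Per-block formulas:
  For a 1×1 block at λ = 0: exp(t · [0]) = [e^(0t)].
  For a 2×2 Jordan block J_2(0): exp(t · J_2(0)) = e^(0t)·(I + t·N), where N is the 2×2 nilpotent shift.

After assembling e^{tJ} and conjugating by P, we get:

e^{tB} =
  [1 - t, t, -2*t]
  [7*t, 1 - 7*t, 14*t]
  [4*t, -4*t, 8*t + 1]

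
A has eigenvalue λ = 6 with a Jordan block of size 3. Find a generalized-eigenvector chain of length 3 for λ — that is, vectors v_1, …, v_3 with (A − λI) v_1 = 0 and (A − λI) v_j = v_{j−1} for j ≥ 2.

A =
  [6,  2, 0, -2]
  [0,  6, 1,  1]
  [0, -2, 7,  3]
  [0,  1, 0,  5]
A Jordan chain for λ = 6 of length 3:
v_1 = (-2, -1, 1, -1)ᵀ
v_2 = (2, 0, -2, 1)ᵀ
v_3 = (0, 1, 0, 0)ᵀ

Let N = A − (6)·I. We want v_3 with N^3 v_3 = 0 but N^2 v_3 ≠ 0; then v_{j-1} := N · v_j for j = 3, …, 2.

Pick v_3 = (0, 1, 0, 0)ᵀ.
Then v_2 = N · v_3 = (2, 0, -2, 1)ᵀ.
Then v_1 = N · v_2 = (-2, -1, 1, -1)ᵀ.

Sanity check: (A − (6)·I) v_1 = (0, 0, 0, 0)ᵀ = 0. ✓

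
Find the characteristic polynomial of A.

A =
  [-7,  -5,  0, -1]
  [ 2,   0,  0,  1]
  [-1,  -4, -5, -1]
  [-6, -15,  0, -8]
x^4 + 20*x^3 + 150*x^2 + 500*x + 625

Expanding det(x·I − A) (e.g. by cofactor expansion or by noting that A is similar to its Jordan form J, which has the same characteristic polynomial as A) gives
  χ_A(x) = x^4 + 20*x^3 + 150*x^2 + 500*x + 625
which factors as (x + 5)^4. The eigenvalues (with algebraic multiplicities) are λ = -5 with multiplicity 4.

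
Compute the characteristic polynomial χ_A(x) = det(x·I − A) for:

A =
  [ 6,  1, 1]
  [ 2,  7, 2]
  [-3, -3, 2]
x^3 - 15*x^2 + 75*x - 125

Expanding det(x·I − A) (e.g. by cofactor expansion or by noting that A is similar to its Jordan form J, which has the same characteristic polynomial as A) gives
  χ_A(x) = x^3 - 15*x^2 + 75*x - 125
which factors as (x - 5)^3. The eigenvalues (with algebraic multiplicities) are λ = 5 with multiplicity 3.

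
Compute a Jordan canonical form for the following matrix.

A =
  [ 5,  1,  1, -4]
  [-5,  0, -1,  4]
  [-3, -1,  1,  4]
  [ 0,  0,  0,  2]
J_3(2) ⊕ J_1(2)

The characteristic polynomial is
  det(x·I − A) = x^4 - 8*x^3 + 24*x^2 - 32*x + 16 = (x - 2)^4

Eigenvalues and multiplicities (the geometric multiplicity of λ is n − rank(A − λI), which equals the number of Jordan blocks for λ):
  λ = 2: algebraic multiplicity = 4, geometric multiplicity = 2

Determining the block sizes for each eigenvalue:
  λ = 2: with am = 4 and gm = 2, the partition is not yet determined (e.g. several partitions of 4 into 2 parts exist). Let N = A − (2)·I. Computing rank(N^1) = 2, rank(N^2) = 1, rank(N^3) = 0; the number of blocks of size ≥ j is rank(N^{j−1}) − rank(N^j), giving [2, 1, 1]. So we have 1 block(s) of size 3, 1 block(s) of size 1 → block sizes [3, 1]

Assembling the blocks gives a Jordan form
J =
  [2, 1, 0, 0]
  [0, 2, 1, 0]
  [0, 0, 2, 0]
  [0, 0, 0, 2]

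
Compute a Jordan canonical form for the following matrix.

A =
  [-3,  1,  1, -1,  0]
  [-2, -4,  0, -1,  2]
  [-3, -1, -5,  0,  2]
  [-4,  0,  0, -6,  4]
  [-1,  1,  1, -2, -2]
J_2(-4) ⊕ J_2(-4) ⊕ J_1(-4)

The characteristic polynomial is
  det(x·I − A) = x^5 + 20*x^4 + 160*x^3 + 640*x^2 + 1280*x + 1024 = (x + 4)^5

Eigenvalues and multiplicities (the geometric multiplicity of λ is n − rank(A − λI), which equals the number of Jordan blocks for λ):
  λ = -4: algebraic multiplicity = 5, geometric multiplicity = 3

Determining the block sizes for each eigenvalue:
  λ = -4: with am = 5 and gm = 3, the partition is not yet determined (e.g. several partitions of 5 into 3 parts exist). Let N = A − (-4)·I. Computing rank(N^1) = 2, rank(N^2) = 0; the number of blocks of size ≥ j is rank(N^{j−1}) − rank(N^j), giving [3, 2]. So we have 2 block(s) of size 2, 1 block(s) of size 1 → block sizes [2, 2, 1]

Assembling the blocks gives a Jordan form
J =
  [-4,  1,  0,  0,  0]
  [ 0, -4,  0,  0,  0]
  [ 0,  0, -4,  1,  0]
  [ 0,  0,  0, -4,  0]
  [ 0,  0,  0,  0, -4]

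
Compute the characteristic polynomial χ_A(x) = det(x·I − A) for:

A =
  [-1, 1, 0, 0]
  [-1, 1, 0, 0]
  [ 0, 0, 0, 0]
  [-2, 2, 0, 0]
x^4

Expanding det(x·I − A) (e.g. by cofactor expansion or by noting that A is similar to its Jordan form J, which has the same characteristic polynomial as A) gives
  χ_A(x) = x^4
which factors as x^4. The eigenvalues (with algebraic multiplicities) are λ = 0 with multiplicity 4.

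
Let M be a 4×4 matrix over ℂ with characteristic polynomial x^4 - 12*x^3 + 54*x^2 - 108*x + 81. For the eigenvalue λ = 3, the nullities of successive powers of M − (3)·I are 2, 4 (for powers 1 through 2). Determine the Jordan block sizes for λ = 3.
Block sizes for λ = 3: [2, 2]

From the dimensions of kernels of powers, the number of Jordan blocks of size at least j is d_j − d_{j−1} where d_j = dim ker(N^j) (with d_0 = 0). Computing the differences gives [2, 2].
The number of blocks of size exactly k is (#blocks of size ≥ k) − (#blocks of size ≥ k + 1), so the partition is: 2 block(s) of size 2.
In nonincreasing order the block sizes are [2, 2].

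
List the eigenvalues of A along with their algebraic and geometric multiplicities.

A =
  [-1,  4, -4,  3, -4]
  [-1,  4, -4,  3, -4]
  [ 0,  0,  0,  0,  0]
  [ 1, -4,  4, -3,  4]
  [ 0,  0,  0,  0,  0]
λ = 0: alg = 5, geom = 4

Step 1 — factor the characteristic polynomial to read off the algebraic multiplicities:
  χ_A(x) = x^5

Step 2 — compute geometric multiplicities via the rank-nullity identity g(λ) = n − rank(A − λI):
  rank(A − (0)·I) = 1, so dim ker(A − (0)·I) = n − 1 = 4

Summary:
  λ = 0: algebraic multiplicity = 5, geometric multiplicity = 4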